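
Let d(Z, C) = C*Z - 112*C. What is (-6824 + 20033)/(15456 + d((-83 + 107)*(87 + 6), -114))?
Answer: -4403/75408 ≈ -0.058389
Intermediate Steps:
d(Z, C) = -112*C + C*Z
(-6824 + 20033)/(15456 + d((-83 + 107)*(87 + 6), -114)) = (-6824 + 20033)/(15456 - 114*(-112 + (-83 + 107)*(87 + 6))) = 13209/(15456 - 114*(-112 + 24*93)) = 13209/(15456 - 114*(-112 + 2232)) = 13209/(15456 - 114*2120) = 13209/(15456 - 241680) = 13209/(-226224) = 13209*(-1/226224) = -4403/75408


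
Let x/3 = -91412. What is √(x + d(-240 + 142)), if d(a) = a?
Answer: I*√274334 ≈ 523.77*I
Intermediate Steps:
x = -274236 (x = 3*(-91412) = -274236)
√(x + d(-240 + 142)) = √(-274236 + (-240 + 142)) = √(-274236 - 98) = √(-274334) = I*√274334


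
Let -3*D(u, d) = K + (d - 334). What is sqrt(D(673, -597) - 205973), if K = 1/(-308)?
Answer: I*sqrt(4877495777)/154 ≈ 453.5*I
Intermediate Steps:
K = -1/308 ≈ -0.0032468
D(u, d) = 34291/308 - d/3 (D(u, d) = -(-1/308 + (d - 334))/3 = -(-1/308 + (-334 + d))/3 = -(-102873/308 + d)/3 = 34291/308 - d/3)
sqrt(D(673, -597) - 205973) = sqrt((34291/308 - 1/3*(-597)) - 205973) = sqrt((34291/308 + 199) - 205973) = sqrt(95583/308 - 205973) = sqrt(-63344101/308) = I*sqrt(4877495777)/154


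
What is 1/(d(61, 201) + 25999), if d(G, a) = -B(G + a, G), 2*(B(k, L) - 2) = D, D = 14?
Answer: 1/25990 ≈ 3.8476e-5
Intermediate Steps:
B(k, L) = 9 (B(k, L) = 2 + (½)*14 = 2 + 7 = 9)
d(G, a) = -9 (d(G, a) = -1*9 = -9)
1/(d(61, 201) + 25999) = 1/(-9 + 25999) = 1/25990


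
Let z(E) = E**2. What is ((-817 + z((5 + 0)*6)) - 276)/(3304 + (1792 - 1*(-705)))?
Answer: -193/5801 ≈ -0.033270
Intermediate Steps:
((-817 + z((5 + 0)*6)) - 276)/(3304 + (1792 - 1*(-705))) = ((-817 + ((5 + 0)*6)**2) - 276)/(3304 + (1792 - 1*(-705))) = ((-817 + (5*6)**2) - 276)/(3304 + (1792 + 705)) = ((-817 + 30**2) - 276)/(3304 + 2497) = ((-817 + 900) - 276)/5801 = (83 - 276)*(1/5801) = -193*1/5801 = -193/5801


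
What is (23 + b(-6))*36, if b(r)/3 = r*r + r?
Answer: 4068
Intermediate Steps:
b(r) = 3*r + 3*r² (b(r) = 3*(r*r + r) = 3*(r² + r) = 3*(r + r²) = 3*r + 3*r²)
(23 + b(-6))*36 = (23 + 3*(-6)*(1 - 6))*36 = (23 + 3*(-6)*(-5))*36 = (23 + 90)*36 = 113*36 = 4068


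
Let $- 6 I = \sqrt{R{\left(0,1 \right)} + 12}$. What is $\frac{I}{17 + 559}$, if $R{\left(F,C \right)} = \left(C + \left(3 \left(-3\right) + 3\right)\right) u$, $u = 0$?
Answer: $- \frac{\sqrt{3}}{1728} \approx -0.0010023$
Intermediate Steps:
$R{\left(F,C \right)} = 0$ ($R{\left(F,C \right)} = \left(C + \left(3 \left(-3\right) + 3\right)\right) 0 = \left(C + \left(-9 + 3\right)\right) 0 = \left(C - 6\right) 0 = \left(-6 + C\right) 0 = 0$)
$I = - \frac{\sqrt{3}}{3}$ ($I = - \frac{\sqrt{0 + 12}}{6} = - \frac{\sqrt{12}}{6} = - \frac{2 \sqrt{3}}{6} = - \frac{\sqrt{3}}{3} \approx -0.57735$)
$\frac{I}{17 + 559} = \frac{\left(- \frac{1}{3}\right) \sqrt{3}}{17 + 559} = \frac{\left(- \frac{1}{3}\right) \sqrt{3}}{576} = - \frac{\sqrt{3}}{1728}$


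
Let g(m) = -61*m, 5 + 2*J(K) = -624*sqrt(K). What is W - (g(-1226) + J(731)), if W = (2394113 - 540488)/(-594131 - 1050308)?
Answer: -245957515163/3288878 + 312*sqrt(731) ≈ -66349.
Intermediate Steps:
J(K) = -5/2 - 312*sqrt(K) (J(K) = -5/2 + (-624*sqrt(K))/2 = -5/2 - 312*sqrt(K))
W = -1853625/1644439 (W = 1853625/(-1644439) = 1853625*(-1/1644439) = -1853625/1644439 ≈ -1.1272)
W - (g(-1226) + J(731)) = -1853625/1644439 - (-61*(-1226) + (-5/2 - 312*sqrt(731))) = -1853625/1644439 - (74786 + (-5/2 - 312*sqrt(731))) = -1853625/1644439 - (149567/2 - 312*sqrt(731)) = -1853625/1644439 + (-149567/2 + 312*sqrt(731)) = -245957515163/3288878 + 312*sqrt(731)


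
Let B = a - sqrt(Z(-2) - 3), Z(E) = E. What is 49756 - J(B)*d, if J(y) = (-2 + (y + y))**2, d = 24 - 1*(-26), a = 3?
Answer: 49956 + 800*I*sqrt(5) ≈ 49956.0 + 1788.9*I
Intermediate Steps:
d = 50 (d = 24 + 26 = 50)
B = 3 - I*sqrt(5) (B = 3 - sqrt(-2 - 3) = 3 - sqrt(-5) = 3 - I*sqrt(5) ≈ 3.0 - 2.2361*I)
J(y) = (-2 + 2*y)**2
49756 - J(B)*d = 49756 - 4*(-1 + (3 - I*sqrt(5)))**2*50 = 49756 - 4*(2 - I*sqrt(5))**2*50 = 49756 - 200*(2 - I*sqrt(5))**2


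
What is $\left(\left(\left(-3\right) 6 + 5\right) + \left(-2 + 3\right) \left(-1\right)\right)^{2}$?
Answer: $196$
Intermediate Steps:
$\left(\left(\left(-3\right) 6 + 5\right) + \left(-2 + 3\right) \left(-1\right)\right)^{2} = \left(\left(-18 + 5\right) + 1 \left(-1\right)\right)^{2} = \left(-13 - 1\right)^{2} = \left(-14\right)^{2} = 196$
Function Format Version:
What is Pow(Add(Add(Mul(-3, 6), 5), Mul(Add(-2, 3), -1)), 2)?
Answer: 196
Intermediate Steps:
Pow(Add(Add(Mul(-3, 6), 5), Mul(Add(-2, 3), -1)), 2) = Pow(Add(Add(-18, 5), Mul(1, -1)), 2) = Pow(Add(-13, -1), 2) = Pow(-14, 2) = 196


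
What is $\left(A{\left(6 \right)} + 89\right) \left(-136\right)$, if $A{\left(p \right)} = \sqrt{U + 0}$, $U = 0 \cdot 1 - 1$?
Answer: $-12104 - 136 i \approx -12104.0 - 136.0 i$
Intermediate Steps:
$U = -1$ ($U = 0 - 1 = -1$)
$A{\left(p \right)} = i$ ($A{\left(p \right)} = \sqrt{-1 + 0} = \sqrt{-1} = i$)
$\left(A{\left(6 \right)} + 89\right) \left(-136\right) = \left(i + 89\right) \left(-136\right) = \left(89 + i\right) \left(-136\right) = -12104 - 136 i$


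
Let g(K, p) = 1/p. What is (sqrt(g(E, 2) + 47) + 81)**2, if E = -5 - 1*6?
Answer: (162 + sqrt(190))**2/4 ≈ 7725.0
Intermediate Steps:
E = -11 (E = -5 - 6 = -11)
(sqrt(g(E, 2) + 47) + 81)**2 = (sqrt(1/2 + 47) + 81)**2 = (sqrt(95/2) + 81)**2 = (sqrt(190)/2 + 81)**2 = (81 + sqrt(190)/2)**2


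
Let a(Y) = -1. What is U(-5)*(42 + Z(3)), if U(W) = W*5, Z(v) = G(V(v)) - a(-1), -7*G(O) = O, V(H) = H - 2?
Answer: -7500/7 ≈ -1071.4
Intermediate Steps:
V(H) = -2 + H
G(O) = -O/7
Z(v) = 9/7 - v/7 (Z(v) = -(-2 + v)/7 - 1*(-1) = (2/7 - v/7) + 1 = 9/7 - v/7)
U(W) = 5*W
U(-5)*(42 + Z(3)) = (5*(-5))*(42 + (9/7 - 1/7*3)) = -25*(42 + (9/7 - 3/7)) = -25*(42 + 6/7) = -25*300/7 = -7500/7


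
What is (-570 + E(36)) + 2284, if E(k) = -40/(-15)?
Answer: 5150/3 ≈ 1716.7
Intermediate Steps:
E(k) = 8/3 (E(k) = -40*(-1/15) = 8/3)
(-570 + E(36)) + 2284 = (-570 + 8/3) + 2284 = -1702/3 + 2284 = 5150/3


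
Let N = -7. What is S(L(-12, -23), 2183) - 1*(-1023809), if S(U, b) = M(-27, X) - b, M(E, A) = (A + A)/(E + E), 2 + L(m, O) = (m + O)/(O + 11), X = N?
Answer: 27583909/27 ≈ 1.0216e+6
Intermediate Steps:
X = -7
L(m, O) = -2 + (O + m)/(11 + O) (L(m, O) = -2 + (m + O)/(O + 11) = -2 + (O + m)/(11 + O))
M(E, A) = A/E (M(E, A) = (2*A)/((2*E)) = (2*A)*(1/(2*E)) = A/E)
S(U, b) = 7/27 - b (S(U, b) = -7/(-27) - b = -7*(-1/27) - b = 7/27 - b)
S(L(-12, -23), 2183) - 1*(-1023809) = (7/27 - 1*2183) - 1*(-1023809) = (7/27 - 2183) + 1023809 = -58934/27 + 1023809 = 27583909/27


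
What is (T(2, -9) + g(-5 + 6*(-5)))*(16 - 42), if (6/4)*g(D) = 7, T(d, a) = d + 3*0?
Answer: -520/3 ≈ -173.33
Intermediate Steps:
T(d, a) = d (T(d, a) = d + 0 = d)
g(D) = 14/3 (g(D) = (⅔)*7 = 14/3)
(T(2, -9) + g(-5 + 6*(-5)))*(16 - 42) = (2 + 14/3)*(16 - 42) = (20/3)*(-26) = -520/3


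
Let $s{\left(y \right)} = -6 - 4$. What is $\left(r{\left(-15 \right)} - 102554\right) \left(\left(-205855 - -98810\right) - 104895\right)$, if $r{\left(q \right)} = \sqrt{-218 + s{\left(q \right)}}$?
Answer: $21735294760 - 423880 i \sqrt{57} \approx 2.1735 \cdot 10^{10} - 3.2002 \cdot 10^{6} i$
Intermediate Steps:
$s{\left(y \right)} = -10$ ($s{\left(y \right)} = -6 - 4 = -10$)
$r{\left(q \right)} = 2 i \sqrt{57}$ ($r{\left(q \right)} = \sqrt{-218 - 10} = \sqrt{-228} = 2 i \sqrt{57}$)
$\left(r{\left(-15 \right)} - 102554\right) \left(\left(-205855 - -98810\right) - 104895\right) = \left(2 i \sqrt{57} - 102554\right) \left(\left(-205855 - -98810\right) - 104895\right) = \left(-102554 + 2 i \sqrt{57}\right) \left(\left(-205855 + 98810\right) - 104895\right) = \left(-102554 + 2 i \sqrt{57}\right) \left(-107045 - 104895\right) = \left(-102554 + 2 i \sqrt{57}\right) \left(-211940\right) = 21735294760 - 423880 i \sqrt{57}$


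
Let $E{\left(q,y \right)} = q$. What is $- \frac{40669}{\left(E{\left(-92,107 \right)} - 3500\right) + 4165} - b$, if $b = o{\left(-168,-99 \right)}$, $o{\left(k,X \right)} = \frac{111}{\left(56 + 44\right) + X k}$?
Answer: $- \frac{680537311}{9587436} \approx -70.982$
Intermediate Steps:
$o{\left(k,X \right)} = \frac{111}{100 + X k}$
$b = \frac{111}{16732}$ ($b = \frac{111}{100 - -16632} = \frac{111}{100 + 16632} = \frac{111}{16732} \approx 0.006634$)
$- \frac{40669}{\left(E{\left(-92,107 \right)} - 3500\right) + 4165} - b = - \frac{40669}{\left(-92 - 3500\right) + 4165} - \frac{111}{16732} = - \frac{40669}{-3592 + 4165} - \frac{111}{16732} = - \frac{40669}{573} - \frac{111}{16732} = - \frac{680537311}{9587436}$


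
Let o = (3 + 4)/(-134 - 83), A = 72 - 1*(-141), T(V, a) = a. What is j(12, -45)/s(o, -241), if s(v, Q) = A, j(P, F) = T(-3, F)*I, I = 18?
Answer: -270/71 ≈ -3.8028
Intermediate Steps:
A = 213 (A = 72 + 141 = 213)
j(P, F) = 18*F (j(P, F) = F*18 = 18*F)
o = -1/31 (o = 7/(-217) = 7*(-1/217) = -1/31 ≈ -0.032258)
s(v, Q) = 213
j(12, -45)/s(o, -241) = (18*(-45))/213 = -810*1/213 = -270/71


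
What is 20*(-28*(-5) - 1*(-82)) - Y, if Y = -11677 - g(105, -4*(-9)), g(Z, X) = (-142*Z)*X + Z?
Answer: -520538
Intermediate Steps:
g(Z, X) = Z - 142*X*Z (g(Z, X) = -142*X*Z + Z = Z - 142*X*Z)
Y = 524978 (Y = -11677 - 105*(1 - (-568)*(-9)) = -11677 - 105*(1 - 142*36) = -11677 - 105*(1 - 5112) = -11677 - 105*(-5111) = -11677 - 1*(-536655) = -11677 + 536655 = 524978)
20*(-28*(-5) - 1*(-82)) - Y = 20*(-28*(-5) - 1*(-82)) - 1*524978 = 20*(140 + 82) - 524978 = 20*222 - 524978 = 4440 - 524978 = -520538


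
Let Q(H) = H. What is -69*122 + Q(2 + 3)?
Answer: -8413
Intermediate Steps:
-69*122 + Q(2 + 3) = -69*122 + (2 + 3) = -8418 + 5 = -8413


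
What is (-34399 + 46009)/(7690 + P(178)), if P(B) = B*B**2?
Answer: 5805/2823721 ≈ 0.0020558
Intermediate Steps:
P(B) = B**3
(-34399 + 46009)/(7690 + P(178)) = (-34399 + 46009)/(7690 + 178**3) = 11610/(7690 + 5639752) = 11610/5647442 = 11610*(1/5647442) = 5805/2823721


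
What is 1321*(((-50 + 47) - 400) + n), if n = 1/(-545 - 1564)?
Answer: -1122754888/2109 ≈ -5.3236e+5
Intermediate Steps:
n = -1/2109 (n = 1/(-2109) = -1/2109 ≈ -0.00047416)
1321*(((-50 + 47) - 400) + n) = 1321*(((-50 + 47) - 400) - 1/2109) = 1321*((-3 - 400) - 1/2109) = 1321*(-403 - 1/2109) = 1321*(-849928/2109) = -1122754888/2109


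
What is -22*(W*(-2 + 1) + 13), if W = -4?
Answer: -374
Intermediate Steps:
-22*(W*(-2 + 1) + 13) = -22*(-4*(-2 + 1) + 13) = -22*(-4*(-1) + 13) = -22*(4 + 13) = -22*17 = -374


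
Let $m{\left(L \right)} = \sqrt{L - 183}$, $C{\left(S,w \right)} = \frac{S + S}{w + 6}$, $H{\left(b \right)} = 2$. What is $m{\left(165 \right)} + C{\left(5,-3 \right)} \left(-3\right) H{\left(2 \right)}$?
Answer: $-20 + 3 i \sqrt{2} \approx -20.0 + 4.2426 i$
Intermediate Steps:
$C{\left(S,w \right)} = \frac{2 S}{6 + w}$
$m{\left(L \right)} = \sqrt{-183 + L}$
$m{\left(165 \right)} + C{\left(5,-3 \right)} \left(-3\right) H{\left(2 \right)} = \sqrt{-183 + 165} + 2 \cdot 5 \frac{1}{6 - 3} \left(-3\right) 2 = \sqrt{-18} + 2 \cdot 5 \cdot \frac{1}{3} \left(-3\right) 2 = 3 i \sqrt{2} + 2 \cdot 5 \cdot \frac{1}{3} \left(-3\right) 2 = 3 i \sqrt{2} + \frac{10}{3} \left(-3\right) 2 = 3 i \sqrt{2} - 20 = -20 + 3 i \sqrt{2}$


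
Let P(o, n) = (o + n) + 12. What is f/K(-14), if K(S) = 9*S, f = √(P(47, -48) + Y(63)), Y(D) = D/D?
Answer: -√3/63 ≈ -0.027493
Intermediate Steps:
Y(D) = 1
P(o, n) = 12 + n + o (P(o, n) = (n + o) + 12 = 12 + n + o)
f = 2*√3 (f = √((12 - 48 + 47) + 1) = √(11 + 1) = √12 = 2*√3 ≈ 3.4641)
f/K(-14) = (2*√3)/((9*(-14))) = (2*√3)/(-126) = (2*√3)*(-1/126) = -√3/63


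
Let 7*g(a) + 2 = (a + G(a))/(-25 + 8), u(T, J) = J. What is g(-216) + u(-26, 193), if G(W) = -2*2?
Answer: 23153/119 ≈ 194.56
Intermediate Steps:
G(W) = -4
g(a) = -30/119 - a/119 (g(a) = -2/7 + ((a - 4)/(-25 + 8))/7 = -2/7 + ((-4 + a)/(-17))/7 = -2/7 + ((-4 + a)*(-1/17))/7 = -2/7 + (4/17 - a/17)/7 = -2/7 + (4/119 - a/119) = -30/119 - a/119)
g(-216) + u(-26, 193) = (-30/119 - 1/119*(-216)) + 193 = (-30/119 + 216/119) + 193 = 186/119 + 193 = 23153/119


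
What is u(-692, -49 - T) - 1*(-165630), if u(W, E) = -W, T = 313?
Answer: 166322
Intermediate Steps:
u(-692, -49 - T) - 1*(-165630) = -1*(-692) - 1*(-165630) = 692 + 165630 = 166322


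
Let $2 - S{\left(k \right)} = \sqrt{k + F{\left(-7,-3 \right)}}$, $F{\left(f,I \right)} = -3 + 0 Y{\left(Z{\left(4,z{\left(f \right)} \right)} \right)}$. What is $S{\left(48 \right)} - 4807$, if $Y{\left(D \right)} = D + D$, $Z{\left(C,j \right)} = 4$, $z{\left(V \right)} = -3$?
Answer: $-4805 - 3 \sqrt{5} \approx -4811.7$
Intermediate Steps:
$Y{\left(D \right)} = 2 D$
$F{\left(f,I \right)} = -3$ ($F{\left(f,I \right)} = -3 + 0 \cdot 2 \cdot 4 = -3 + 0 \cdot 8 = -3 + 0 = -3$)
$S{\left(k \right)} = 2 - \sqrt{-3 + k}$ ($S{\left(k \right)} = 2 - \sqrt{k - 3} = 2 - \sqrt{-3 + k}$)
$S{\left(48 \right)} - 4807 = \left(2 - \sqrt{-3 + 48}\right) - 4807 = \left(2 - \sqrt{45}\right) - 4807 = \left(2 - 3 \sqrt{5}\right) - 4807 = -4805 - 3 \sqrt{5}$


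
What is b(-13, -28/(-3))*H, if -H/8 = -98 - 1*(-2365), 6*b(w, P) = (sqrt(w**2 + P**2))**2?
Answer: -20901740/27 ≈ -7.7414e+5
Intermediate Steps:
b(w, P) = P**2/6 + w**2/6 (b(w, P) = (sqrt(w**2 + P**2))**2/6 = (sqrt(P**2 + w**2))**2/6 = (P**2 + w**2)/6 = P**2/6 + w**2/6)
H = -18136 (H = -8*(-98 - 1*(-2365)) = -8*(-98 + 2365) = -8*2267 = -18136)
b(-13, -28/(-3))*H = ((-28/(-3))**2/6 + (1/6)*(-13)**2)*(-18136) = ((-28*(-1/3))**2/6 + (1/6)*169)*(-18136) = ((28/3)**2/6 + 169/6)*(-18136) = ((1/6)*(784/9) + 169/6)*(-18136) = (392/27 + 169/6)*(-18136) = (2305/54)*(-18136) = -20901740/27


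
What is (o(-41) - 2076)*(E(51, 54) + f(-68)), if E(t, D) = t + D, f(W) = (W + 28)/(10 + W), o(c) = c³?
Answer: -217605805/29 ≈ -7.5036e+6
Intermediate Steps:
f(W) = (28 + W)/(10 + W)
E(t, D) = D + t
(o(-41) - 2076)*(E(51, 54) + f(-68)) = ((-41)³ - 2076)*((54 + 51) + (28 - 68)/(10 - 68)) = (-68921 - 2076)*(105 - 40/(-58)) = -70997*(105 - 1/58*(-40)) = -70997*(105 + 20/29) = -70997*3065/29 = -217605805/29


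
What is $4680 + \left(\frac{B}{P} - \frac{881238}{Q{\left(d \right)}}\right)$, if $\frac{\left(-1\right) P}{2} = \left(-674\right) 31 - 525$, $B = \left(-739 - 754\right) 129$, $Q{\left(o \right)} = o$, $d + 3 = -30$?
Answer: $\frac{14786672821}{471218} \approx 31380.0$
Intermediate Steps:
$d = -33$ ($d = -3 - 30 = -33$)
$B = -192597$ ($B = \left(-1493\right) 129 = -192597$)
$P = 42838$ ($P = - 2 \left(\left(-674\right) 31 - 525\right) = - 2 \left(-20894 - 525\right) = \left(-2\right) \left(-21419\right) = 42838$)
$4680 + \left(\frac{B}{P} - \frac{881238}{Q{\left(d \right)}}\right) = 4680 - \left(- \frac{293746}{11} + \frac{192597}{42838}\right) = 4680 - - \frac{12581372581}{471218} = 4680 + \left(- \frac{192597}{42838} + \frac{293746}{11}\right) = 4680 + \frac{12581372581}{471218} = \frac{14786672821}{471218}$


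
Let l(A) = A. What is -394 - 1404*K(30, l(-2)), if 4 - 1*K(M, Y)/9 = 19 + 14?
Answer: 366050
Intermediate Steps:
K(M, Y) = -261 (K(M, Y) = 36 - 9*(19 + 14) = 36 - 9*33 = 36 - 297 = -261)
-394 - 1404*K(30, l(-2)) = -394 - 1404*(-261) = -394 + 366444 = 366050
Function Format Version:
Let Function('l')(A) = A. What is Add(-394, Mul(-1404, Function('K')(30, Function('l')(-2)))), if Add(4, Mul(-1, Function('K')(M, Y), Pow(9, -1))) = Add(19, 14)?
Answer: 366050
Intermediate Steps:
Function('K')(M, Y) = -261 (Function('K')(M, Y) = Add(36, Mul(-9, Add(19, 14))) = Add(36, Mul(-9, 33)) = Add(36, -297) = -261)
Add(-394, Mul(-1404, Function('K')(30, Function('l')(-2)))) = Add(-394, Mul(-1404, -261)) = Add(-394, 366444) = 366050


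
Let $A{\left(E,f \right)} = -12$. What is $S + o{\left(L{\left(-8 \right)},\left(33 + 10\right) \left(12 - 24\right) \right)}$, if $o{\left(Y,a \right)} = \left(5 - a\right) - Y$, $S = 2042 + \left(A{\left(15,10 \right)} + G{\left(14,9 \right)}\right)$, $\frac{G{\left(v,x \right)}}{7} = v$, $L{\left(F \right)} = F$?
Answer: $2657$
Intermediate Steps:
$G{\left(v,x \right)} = 7 v$
$S = 2128$ ($S = 2042 + \left(-12 + 7 \cdot 14\right) = 2042 + \left(-12 + 98\right) = 2042 + 86 = 2128$)
$o{\left(Y,a \right)} = 5 - Y - a$
$S + o{\left(L{\left(-8 \right)},\left(33 + 10\right) \left(12 - 24\right) \right)} = 2128 - \left(-13 + \left(33 + 10\right) \left(12 - 24\right)\right) = 2128 + \left(5 + 8 - 43 \left(-12\right)\right) = 2128 + \left(5 + 8 - -516\right) = 2128 + \left(5 + 8 + 516\right) = 2128 + 529 = 2657$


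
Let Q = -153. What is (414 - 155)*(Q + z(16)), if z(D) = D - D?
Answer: -39627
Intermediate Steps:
z(D) = 0
(414 - 155)*(Q + z(16)) = (414 - 155)*(-153 + 0) = 259*(-153) = -39627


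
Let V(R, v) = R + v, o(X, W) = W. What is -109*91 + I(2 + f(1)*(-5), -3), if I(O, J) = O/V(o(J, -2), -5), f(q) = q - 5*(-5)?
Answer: -69305/7 ≈ -9900.7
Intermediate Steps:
f(q) = 25 + q (f(q) = q + 25 = 25 + q)
I(O, J) = -O/7 (I(O, J) = O/(-2 - 5) = O/(-7) = O*(-1/7) = -O/7)
-109*91 + I(2 + f(1)*(-5), -3) = -109*91 - (2 + (25 + 1)*(-5))/7 = -9919 - (2 + 26*(-5))/7 = -9919 - (2 - 130)/7 = -9919 - 1/7*(-128) = -9919 + 128/7 = -69305/7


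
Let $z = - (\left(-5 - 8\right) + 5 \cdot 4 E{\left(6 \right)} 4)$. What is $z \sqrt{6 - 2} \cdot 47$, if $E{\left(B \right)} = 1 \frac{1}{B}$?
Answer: $- \frac{94}{3} \approx -31.333$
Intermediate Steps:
$E{\left(B \right)} = \frac{1}{B}$
$z = - \frac{1}{3}$ ($z = - (\left(-5 - 8\right) + \frac{5 \cdot 4}{6} \cdot 4) = - (\left(-5 - 8\right) + 20 \cdot \frac{1}{6} \cdot 4) = - (-13 + \frac{10}{3} \cdot 4) = - (-13 + \frac{40}{3}) = \left(-1\right) \frac{1}{3} = - \frac{1}{3} \approx -0.33333$)
$z \sqrt{6 - 2} \cdot 47 = - \frac{\sqrt{6 - 2}}{3} \cdot 47 = - \frac{\sqrt{4}}{3} \cdot 47 = \left(- \frac{1}{3}\right) 2 \cdot 47 = \left(- \frac{2}{3}\right) 47 = - \frac{94}{3}$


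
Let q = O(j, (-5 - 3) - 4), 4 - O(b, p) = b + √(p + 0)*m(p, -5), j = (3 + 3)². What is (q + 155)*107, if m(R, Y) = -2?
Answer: 13161 + 428*I*√3 ≈ 13161.0 + 741.32*I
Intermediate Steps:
j = 36 (j = 6² = 36)
O(b, p) = 4 - b + 2*√p (O(b, p) = 4 - (b + √(p + 0)*(-2)) = 4 - (b + √p*(-2)) = 4 - (b - 2*√p) = 4 + (-b + 2*√p) = 4 - b + 2*√p)
q = -32 + 4*I*√3 (q = 4 - 1*36 + 2*√((-5 - 3) - 4) = 4 - 36 + 2*√(-8 - 4) = 4 - 36 + 2*√(-12) = 4 - 36 + 2*(2*I*√3) = 4 - 36 + 4*I*√3 = -32 + 4*I*√3 ≈ -32.0 + 6.9282*I)
(q + 155)*107 = ((-32 + 4*I*√3) + 155)*107 = (123 + 4*I*√3)*107 = 13161 + 428*I*√3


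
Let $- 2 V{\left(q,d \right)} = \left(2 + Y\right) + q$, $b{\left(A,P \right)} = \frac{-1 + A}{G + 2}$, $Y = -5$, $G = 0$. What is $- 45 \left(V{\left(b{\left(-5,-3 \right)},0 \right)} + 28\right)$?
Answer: $-1395$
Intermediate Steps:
$b{\left(A,P \right)} = - \frac{1}{2} + \frac{A}{2}$ ($b{\left(A,P \right)} = \frac{-1 + A}{0 + 2} = \frac{-1 + A}{2} = \left(-1 + A\right) \frac{1}{2} = - \frac{1}{2} + \frac{A}{2}$)
$V{\left(q,d \right)} = \frac{3}{2} - \frac{q}{2}$ ($V{\left(q,d \right)} = - \frac{\left(2 - 5\right) + q}{2} = - \frac{-3 + q}{2} = \frac{3}{2} - \frac{q}{2}$)
$- 45 \left(V{\left(b{\left(-5,-3 \right)},0 \right)} + 28\right) = - 45 \left(\left(\frac{3}{2} - \frac{- \frac{1}{2} + \frac{1}{2} \left(-5\right)}{2}\right) + 28\right) = - 45 \left(\left(\frac{3}{2} - \frac{- \frac{1}{2} - \frac{5}{2}}{2}\right) + 28\right) = - 45 \left(\left(\frac{3}{2} - - \frac{3}{2}\right) + 28\right) = - 45 \left(\left(\frac{3}{2} + \frac{3}{2}\right) + 28\right) = - 45 \left(3 + 28\right) = \left(-45\right) 31 = -1395$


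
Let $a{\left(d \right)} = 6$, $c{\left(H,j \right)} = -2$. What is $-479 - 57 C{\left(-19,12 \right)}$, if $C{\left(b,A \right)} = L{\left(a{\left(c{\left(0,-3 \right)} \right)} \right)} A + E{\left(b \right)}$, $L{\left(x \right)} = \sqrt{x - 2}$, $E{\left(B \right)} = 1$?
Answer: $-1904$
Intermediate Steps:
$L{\left(x \right)} = \sqrt{-2 + x}$
$C{\left(b,A \right)} = 1 + 2 A$ ($C{\left(b,A \right)} = \sqrt{-2 + 6} A + 1 = \sqrt{4} A + 1 = 2 A + 1 = 1 + 2 A$)
$-479 - 57 C{\left(-19,12 \right)} = -479 - 57 \left(1 + 2 \cdot 12\right) = -479 - 57 \left(1 + 24\right) = -479 - 1425 = -1904$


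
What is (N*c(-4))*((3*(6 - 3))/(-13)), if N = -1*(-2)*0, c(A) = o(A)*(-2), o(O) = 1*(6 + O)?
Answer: 0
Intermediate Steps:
o(O) = 6 + O
c(A) = -12 - 2*A (c(A) = (6 + A)*(-2) = -12 - 2*A)
N = 0 (N = -(-2)*0 = -1*0 = 0)
(N*c(-4))*((3*(6 - 3))/(-13)) = (0*(-12 - 2*(-4)))*((3*(6 - 3))/(-13)) = (0*(-12 + 8))*((3*3)*(-1/13)) = (0*(-4))*(9*(-1/13)) = 0*(-9/13) = 0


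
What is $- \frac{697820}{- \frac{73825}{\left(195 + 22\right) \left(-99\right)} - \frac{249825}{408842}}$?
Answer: $- \frac{175115988781272}{709022005} \approx -2.4698 \cdot 10^{5}$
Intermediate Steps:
$- \frac{697820}{- \frac{73825}{\left(195 + 22\right) \left(-99\right)} - \frac{249825}{408842}} = - \frac{697820}{- \frac{73825}{217 \left(-99\right)} - \frac{249825}{408842}} = - \frac{697820}{- \frac{73825}{-21483} - \frac{249825}{408842}} = - \frac{697820}{\left(-73825\right) \left(- \frac{1}{21483}\right) - \frac{249825}{408842}} = - \frac{697820}{\frac{73825}{21483} - \frac{249825}{408842}} = - \frac{697820}{\frac{3545110025}{1254736098}} = \left(-697820\right) \frac{1254736098}{3545110025} = - \frac{175115988781272}{709022005}$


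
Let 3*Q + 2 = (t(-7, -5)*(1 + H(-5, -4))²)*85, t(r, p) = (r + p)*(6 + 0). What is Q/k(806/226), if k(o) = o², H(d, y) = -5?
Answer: -1250366018/487227 ≈ -2566.3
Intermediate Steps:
t(r, p) = 6*p + 6*r (t(r, p) = (p + r)*6 = 6*p + 6*r)
Q = -97922/3 (Q = -⅔ + (((6*(-5) + 6*(-7))*(1 - 5)²)*85)/3 = -⅔ + (((-30 - 42)*(-4)²)*85)/3 = -⅔ + (-72*16*85)/3 = -⅔ + (-1152*85)/3 = -⅔ + (⅓)*(-97920) = -⅔ - 32640 = -97922/3 ≈ -32641.)
Q/k(806/226) = -97922/(3*((806/226)²)) = -97922/(3*((806*(1/226))²)) = -97922/(3*((403/113)²)) = -97922/(3*162409/12769) = -97922/3*12769/162409 = -1250366018/487227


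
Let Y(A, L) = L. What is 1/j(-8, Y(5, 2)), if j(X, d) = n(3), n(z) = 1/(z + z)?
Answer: 6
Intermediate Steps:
n(z) = 1/(2*z)
j(X, d) = ⅙ (j(X, d) = (½)/3 = (½)*(⅓) = ⅙)
1/j(-8, Y(5, 2)) = 1/(⅙) = 6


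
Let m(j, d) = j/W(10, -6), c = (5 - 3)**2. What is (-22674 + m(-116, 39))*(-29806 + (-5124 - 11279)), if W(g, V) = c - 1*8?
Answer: 1046402805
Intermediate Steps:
c = 4 (c = 2**2 = 4)
W(g, V) = -4 (W(g, V) = 4 - 1*8 = 4 - 8 = -4)
m(j, d) = -j/4 (m(j, d) = j/(-4) = j*(-1/4) = -j/4)
(-22674 + m(-116, 39))*(-29806 + (-5124 - 11279)) = (-22674 - 1/4*(-116))*(-29806 + (-5124 - 11279)) = (-22674 + 29)*(-29806 - 16403) = -22645*(-46209) = 1046402805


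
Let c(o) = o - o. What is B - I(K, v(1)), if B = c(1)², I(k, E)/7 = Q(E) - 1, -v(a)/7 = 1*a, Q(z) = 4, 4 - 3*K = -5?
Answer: -21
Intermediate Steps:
K = 3 (K = 4/3 - ⅓*(-5) = 4/3 + 5/3 = 3)
v(a) = -7*a
c(o) = 0
I(k, E) = 21 (I(k, E) = 7*(4 - 1) = 7*3 = 21)
B = 0 (B = 0² = 0)
B - I(K, v(1)) = 0 - 1*21 = 0 - 21 = -21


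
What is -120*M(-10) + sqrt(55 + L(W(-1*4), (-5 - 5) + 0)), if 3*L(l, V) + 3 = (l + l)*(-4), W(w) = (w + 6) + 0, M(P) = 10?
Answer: -1200 + sqrt(438)/3 ≈ -1193.0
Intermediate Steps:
W(w) = 6 + w (W(w) = (6 + w) + 0 = 6 + w)
L(l, V) = -1 - 8*l/3 (L(l, V) = -1 + ((l + l)*(-4))/3 = -1 + ((2*l)*(-4))/3 = -1 + (-8*l)/3 = -1 - 8*l/3)
-120*M(-10) + sqrt(55 + L(W(-1*4), (-5 - 5) + 0)) = -120*10 + sqrt(55 + (-1 - 8*(6 - 1*4)/3)) = -1200 + sqrt(55 + (-1 - 8*(6 - 4)/3)) = -1200 + sqrt(55 + (-1 - 8/3*2)) = -1200 + sqrt(55 + (-1 - 16/3)) = -1200 + sqrt(55 - 19/3) = -1200 + sqrt(146/3) = -1200 + sqrt(438)/3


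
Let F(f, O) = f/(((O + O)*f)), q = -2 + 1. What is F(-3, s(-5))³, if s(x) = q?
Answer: -⅛ ≈ -0.12500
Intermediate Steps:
q = -1
s(x) = -1
F(f, O) = 1/(2*O) (F(f, O) = f/(((2*O)*f)) = f/((2*O*f)) = f*(1/(2*O*f)) = 1/(2*O))
F(-3, s(-5))³ = ((½)/(-1))³ = ((½)*(-1))³ = (-½)³ = -⅛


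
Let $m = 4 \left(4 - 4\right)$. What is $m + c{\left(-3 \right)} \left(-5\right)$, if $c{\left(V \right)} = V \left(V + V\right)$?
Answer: $-90$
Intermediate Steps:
$c{\left(V \right)} = 2 V^{2}$ ($c{\left(V \right)} = V 2 V = 2 V^{2}$)
$m = 0$ ($m = 4 \cdot 0 = 0$)
$m + c{\left(-3 \right)} \left(-5\right) = 0 + 2 \left(-3\right)^{2} \left(-5\right) = 0 + 2 \cdot 9 \left(-5\right) = 0 + 18 \left(-5\right) = 0 - 90 = -90$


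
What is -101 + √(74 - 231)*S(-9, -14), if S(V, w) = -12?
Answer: -101 - 12*I*√157 ≈ -101.0 - 150.36*I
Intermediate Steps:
-101 + √(74 - 231)*S(-9, -14) = -101 + √(74 - 231)*(-12) = -101 + √(-157)*(-12) = -101 + (I*√157)*(-12) = -101 - 12*I*√157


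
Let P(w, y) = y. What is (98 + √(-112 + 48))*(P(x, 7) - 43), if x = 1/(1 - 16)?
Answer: -3528 - 288*I ≈ -3528.0 - 288.0*I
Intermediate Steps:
x = -1/15 (x = 1/(-15) = -1/15 ≈ -0.066667)
(98 + √(-112 + 48))*(P(x, 7) - 43) = (98 + √(-112 + 48))*(7 - 43) = (98 + √(-64))*(-36) = (98 + 8*I)*(-36) = -3528 - 288*I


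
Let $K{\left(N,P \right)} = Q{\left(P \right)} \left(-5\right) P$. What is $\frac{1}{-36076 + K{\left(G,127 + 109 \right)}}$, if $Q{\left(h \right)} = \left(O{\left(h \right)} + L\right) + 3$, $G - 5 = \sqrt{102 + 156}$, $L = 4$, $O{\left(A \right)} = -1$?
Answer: $- \frac{1}{43156} \approx -2.3172 \cdot 10^{-5}$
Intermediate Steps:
$G = 5 + \sqrt{258}$ ($G = 5 + \sqrt{102 + 156} = 5 + \sqrt{258} \approx 21.062$)
$Q{\left(h \right)} = 6$ ($Q{\left(h \right)} = \left(-1 + 4\right) + 3 = 3 + 3 = 6$)
$K{\left(N,P \right)} = - 30 P$ ($K{\left(N,P \right)} = 6 \left(-5\right) P = - 30 P$)
$\frac{1}{-36076 + K{\left(G,127 + 109 \right)}} = \frac{1}{-36076 - 30 \left(127 + 109\right)} = \frac{1}{-36076 - 7080} = \frac{1}{-43156} = - \frac{1}{43156}$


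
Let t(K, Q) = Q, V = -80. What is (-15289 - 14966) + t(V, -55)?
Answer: -30310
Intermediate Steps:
(-15289 - 14966) + t(V, -55) = (-15289 - 14966) - 55 = -30255 - 55 = -30310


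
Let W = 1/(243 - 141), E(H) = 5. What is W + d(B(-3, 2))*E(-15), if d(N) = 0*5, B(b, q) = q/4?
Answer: 1/102 ≈ 0.0098039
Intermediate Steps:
W = 1/102 ≈ 0.0098039
B(b, q) = q/4 (B(b, q) = q*(¼) = q/4)
d(N) = 0
W + d(B(-3, 2))*E(-15) = 1/102 + 0*5 = 1/102 + 0 = 1/102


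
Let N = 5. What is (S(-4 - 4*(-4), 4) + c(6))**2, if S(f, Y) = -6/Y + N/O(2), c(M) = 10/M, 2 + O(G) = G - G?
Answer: 49/9 ≈ 5.4444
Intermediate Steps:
O(G) = -2 (O(G) = -2 + (G - G) = -2 + 0 = -2)
S(f, Y) = -5/2 - 6/Y (S(f, Y) = -6/Y + 5/(-2) = -6/Y + 5*(-1/2) = -6/Y - 5/2 = -5/2 - 6/Y)
(S(-4 - 4*(-4), 4) + c(6))**2 = ((-5/2 - 6/4) + 10/6)**2 = ((-5/2 - 6*1/4) + 10*(1/6))**2 = ((-5/2 - 3/2) + 5/3)**2 = (-4 + 5/3)**2 = (-7/3)**2 = 49/9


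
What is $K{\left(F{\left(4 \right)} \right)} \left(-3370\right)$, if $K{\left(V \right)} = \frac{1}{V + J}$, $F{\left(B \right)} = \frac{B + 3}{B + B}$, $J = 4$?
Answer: $- \frac{26960}{39} \approx -691.28$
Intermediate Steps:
$F{\left(B \right)} = \frac{3 + B}{2 B}$
$K{\left(V \right)} = \frac{1}{4 + V}$ ($K{\left(V \right)} = \frac{1}{V + 4} = \frac{1}{4 + V}$)
$K{\left(F{\left(4 \right)} \right)} \left(-3370\right) = \frac{1}{4 + \frac{3 + 4}{2 \cdot 4}} \left(-3370\right) = \frac{1}{4 + \frac{1}{2} \cdot \frac{1}{4} \cdot 7} \left(-3370\right) = \frac{1}{4 + \frac{7}{8}} \left(-3370\right) = \frac{1}{\frac{39}{8}} \left(-3370\right) = \frac{8}{39} \left(-3370\right) = - \frac{26960}{39}$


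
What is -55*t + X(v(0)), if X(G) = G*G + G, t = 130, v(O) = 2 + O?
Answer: -7144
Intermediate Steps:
X(G) = G + G**2 (X(G) = G**2 + G = G + G**2)
-55*t + X(v(0)) = -55*130 + (2 + 0)*(1 + (2 + 0)) = -7150 + 2*(1 + 2) = -7150 + 2*3 = -7150 + 6 = -7144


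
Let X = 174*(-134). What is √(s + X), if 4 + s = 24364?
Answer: 6*√29 ≈ 32.311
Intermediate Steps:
s = 24360 (s = -4 + 24364 = 24360)
X = -23316
√(s + X) = √(24360 - 23316) = √1044 = 6*√29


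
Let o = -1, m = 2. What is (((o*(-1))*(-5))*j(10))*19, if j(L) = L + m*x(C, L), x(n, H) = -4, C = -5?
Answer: -190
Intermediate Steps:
j(L) = -8 + L (j(L) = L + 2*(-4) = L - 8 = -8 + L)
(((o*(-1))*(-5))*j(10))*19 = ((-1*(-1)*(-5))*(-8 + 10))*19 = ((1*(-5))*2)*19 = -5*2*19 = -10*19 = -190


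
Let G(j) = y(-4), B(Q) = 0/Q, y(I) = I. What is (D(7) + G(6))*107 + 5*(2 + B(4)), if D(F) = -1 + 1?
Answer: -418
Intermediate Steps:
B(Q) = 0
G(j) = -4
D(F) = 0
(D(7) + G(6))*107 + 5*(2 + B(4)) = (0 - 4)*107 + 5*(2 + 0) = -4*107 + 5*2 = -428 + 10 = -418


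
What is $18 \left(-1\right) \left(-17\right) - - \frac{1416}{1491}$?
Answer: $\frac{152554}{497} \approx 306.95$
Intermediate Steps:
$18 \left(-1\right) \left(-17\right) - - \frac{1416}{1491} = \left(-18\right) \left(-17\right) - \left(-1416\right) \frac{1}{1491} = 306 - - \frac{472}{497} = 306 + \frac{472}{497} = \frac{152554}{497}$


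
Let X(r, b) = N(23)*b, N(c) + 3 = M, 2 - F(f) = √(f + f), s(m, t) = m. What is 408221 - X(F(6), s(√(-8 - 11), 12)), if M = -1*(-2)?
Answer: 408221 + I*√19 ≈ 4.0822e+5 + 4.3589*I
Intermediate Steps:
M = 2
F(f) = 2 - √2*√f (F(f) = 2 - √(f + f) = 2 - √(2*f) = 2 - √2*√f)
N(c) = -1 (N(c) = -3 + 2 = -1)
X(r, b) = -b
408221 - X(F(6), s(√(-8 - 11), 12)) = 408221 - (-1)*√(-8 - 11) = 408221 - (-1)*√(-19) = 408221 - (-1)*I*√19 = 408221 + I*√19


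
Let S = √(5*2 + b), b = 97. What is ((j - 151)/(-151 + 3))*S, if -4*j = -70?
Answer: 267*√107/296 ≈ 9.3306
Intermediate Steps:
j = 35/2 (j = -¼*(-70) = 35/2 ≈ 17.500)
S = √107 (S = √(5*2 + 97) = √(10 + 97) = √107 ≈ 10.344)
((j - 151)/(-151 + 3))*S = ((35/2 - 151)/(-151 + 3))*√107 = (-267/2/(-148))*√107 = (-267/2*(-1/148))*√107 = 267*√107/296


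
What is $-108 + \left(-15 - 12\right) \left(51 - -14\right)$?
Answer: $-1863$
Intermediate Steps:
$-108 + \left(-15 - 12\right) \left(51 - -14\right) = -108 + \left(-15 - 12\right) \left(51 + 14\right) = -108 - 1755 = -1863$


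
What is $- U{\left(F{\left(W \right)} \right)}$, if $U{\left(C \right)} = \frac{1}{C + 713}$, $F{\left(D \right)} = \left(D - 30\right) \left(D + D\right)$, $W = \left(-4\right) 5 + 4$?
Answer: $- \frac{1}{2185} \approx -0.00045767$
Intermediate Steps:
$W = -16$ ($W = -20 + 4 = -16$)
$F{\left(D \right)} = 2 D \left(-30 + D\right)$ ($F{\left(D \right)} = \left(-30 + D\right) 2 D = 2 D \left(-30 + D\right)$)
$U{\left(C \right)} = \frac{1}{713 + C}$
$- U{\left(F{\left(W \right)} \right)} = - \frac{1}{713 + 2 \left(-16\right) \left(-30 - 16\right)} = - \frac{1}{713 + 2 \left(-16\right) \left(-46\right)} = - \frac{1}{713 + 1472} = - \frac{1}{2185}$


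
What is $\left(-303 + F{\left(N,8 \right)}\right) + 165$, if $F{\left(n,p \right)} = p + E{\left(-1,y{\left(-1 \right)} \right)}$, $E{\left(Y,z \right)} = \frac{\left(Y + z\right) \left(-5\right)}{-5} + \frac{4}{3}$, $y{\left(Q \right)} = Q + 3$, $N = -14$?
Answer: $- \frac{383}{3} \approx -127.67$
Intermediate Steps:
$y{\left(Q \right)} = 3 + Q$
$E{\left(Y,z \right)} = \frac{4}{3} + Y + z$ ($E{\left(Y,z \right)} = \left(- 5 Y - 5 z\right) \left(- \frac{1}{5}\right) + 4 \cdot \frac{1}{3} = \left(Y + z\right) + \frac{4}{3} = \frac{4}{3} + Y + z$)
$F{\left(n,p \right)} = \frac{7}{3} + p$ ($F{\left(n,p \right)} = p + \left(\frac{4}{3} - 1 + \left(3 - 1\right)\right) = p + \left(\frac{4}{3} - 1 + 2\right) = p + \frac{7}{3} = \frac{7}{3} + p$)
$\left(-303 + F{\left(N,8 \right)}\right) + 165 = \left(-303 + \left(\frac{7}{3} + 8\right)\right) + 165 = \left(-303 + \frac{31}{3}\right) + 165 = - \frac{878}{3} + 165 = - \frac{383}{3}$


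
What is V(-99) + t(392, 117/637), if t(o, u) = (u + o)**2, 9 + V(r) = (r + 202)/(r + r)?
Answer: 73115505737/475398 ≈ 1.5380e+5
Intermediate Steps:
V(r) = -9 + (202 + r)/(2*r) (V(r) = -9 + (r + 202)/(r + r) = -9 + (202 + r)/((2*r)) = -9 + (202 + r)*(1/(2*r)) = -9 + (202 + r)/(2*r))
t(o, u) = (o + u)**2
V(-99) + t(392, 117/637) = (-17/2 + 101/(-99)) + (392 + 117/637)**2 = (-17/2 + 101*(-1/99)) + (392 + 117*(1/637))**2 = (-17/2 - 101/99) + (392 + 9/49)**2 = -1885/198 + (19217/49)**2 = -1885/198 + 369293089/2401 = 73115505737/475398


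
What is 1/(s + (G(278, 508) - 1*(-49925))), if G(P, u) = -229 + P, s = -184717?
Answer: -1/134743 ≈ -7.4215e-6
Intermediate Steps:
1/(s + (G(278, 508) - 1*(-49925))) = 1/(-184717 + ((-229 + 278) - 1*(-49925))) = 1/(-184717 + (49 + 49925)) = 1/(-184717 + 49974) = 1/(-134743) = -1/134743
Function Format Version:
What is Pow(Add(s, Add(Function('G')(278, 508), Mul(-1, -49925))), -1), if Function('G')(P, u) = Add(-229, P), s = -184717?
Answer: Rational(-1, 134743) ≈ -7.4215e-6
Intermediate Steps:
Pow(Add(s, Add(Function('G')(278, 508), Mul(-1, -49925))), -1) = Pow(Add(-184717, Add(Add(-229, 278), Mul(-1, -49925))), -1) = Pow(Add(-184717, Add(49, 49925)), -1) = Pow(Add(-184717, 49974), -1) = Pow(-134743, -1) = Rational(-1, 134743)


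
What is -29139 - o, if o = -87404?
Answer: 58265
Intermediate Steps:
-29139 - o = -29139 - 1*(-87404) = -29139 + 87404 = 58265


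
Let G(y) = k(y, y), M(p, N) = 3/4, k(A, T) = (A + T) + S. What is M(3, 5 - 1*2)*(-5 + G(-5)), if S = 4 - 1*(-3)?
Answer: -6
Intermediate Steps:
S = 7 (S = 4 + 3 = 7)
k(A, T) = 7 + A + T (k(A, T) = (A + T) + 7 = 7 + A + T)
M(p, N) = 3/4 (M(p, N) = 3*(1/4) = 3/4)
G(y) = 7 + 2*y (G(y) = 7 + y + y = 7 + 2*y)
M(3, 5 - 1*2)*(-5 + G(-5)) = 3*(-5 + (7 + 2*(-5)))/4 = 3*(-5 + (7 - 10))/4 = 3*(-5 - 3)/4 = (3/4)*(-8) = -6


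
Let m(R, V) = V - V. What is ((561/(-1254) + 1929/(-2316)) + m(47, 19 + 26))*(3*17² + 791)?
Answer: -15567791/7334 ≈ -2122.7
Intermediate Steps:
m(R, V) = 0
((561/(-1254) + 1929/(-2316)) + m(47, 19 + 26))*(3*17² + 791) = ((561/(-1254) + 1929/(-2316)) + 0)*(3*17² + 791) = ((561*(-1/1254) + 1929*(-1/2316)) + 0)*(3*289 + 791) = ((-17/38 - 643/772) + 0)*(867 + 791) = (-18779/14668 + 0)*1658 = -18779/14668*1658 = -15567791/7334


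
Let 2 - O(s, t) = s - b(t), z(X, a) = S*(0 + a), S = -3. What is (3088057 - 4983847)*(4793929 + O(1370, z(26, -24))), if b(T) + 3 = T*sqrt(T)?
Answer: -9085683530820 - 818981280*sqrt(2) ≈ -9.0868e+12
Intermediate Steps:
b(T) = -3 + T**(3/2) (b(T) = -3 + T*sqrt(T) = -3 + T**(3/2))
z(X, a) = -3*a (z(X, a) = -3*(0 + a) = -3*a)
O(s, t) = -1 + t**(3/2) - s (O(s, t) = 2 - (s - (-3 + t**(3/2))) = 2 - (s + (3 - t**(3/2))) = 2 - (3 + s - t**(3/2)) = 2 + (-3 + t**(3/2) - s) = -1 + t**(3/2) - s)
(3088057 - 4983847)*(4793929 + O(1370, z(26, -24))) = (3088057 - 4983847)*(4793929 + (-1 + (-3*(-24))**(3/2) - 1*1370)) = -1895790*(4793929 + (-1 + 72**(3/2) - 1370)) = -1895790*(4793929 + (-1 + 432*sqrt(2) - 1370)) = -1895790*(4793929 + (-1371 + 432*sqrt(2))) = -1895790*(4792558 + 432*sqrt(2)) = -9085683530820 - 818981280*sqrt(2)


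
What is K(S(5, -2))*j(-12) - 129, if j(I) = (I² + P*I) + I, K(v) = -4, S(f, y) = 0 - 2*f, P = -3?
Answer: -801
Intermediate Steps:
S(f, y) = -2*f
j(I) = I² - 2*I (j(I) = (I² - 3*I) + I = I² - 2*I)
K(S(5, -2))*j(-12) - 129 = -(-48)*(-2 - 12) - 129 = -(-48)*(-14) - 129 = -4*168 - 129 = -672 - 129 = -801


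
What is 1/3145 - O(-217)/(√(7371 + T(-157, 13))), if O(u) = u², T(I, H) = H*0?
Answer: 1/3145 - 6727*√91/117 ≈ -548.47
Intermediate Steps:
T(I, H) = 0
1/3145 - O(-217)/(√(7371 + T(-157, 13))) = 1/3145 - (-217)²/(√(7371 + 0)) = 1/3145 - 47089/(√7371) = 1/3145 - 47089/(9*√91) = 1/3145 - 47089*√91/819 = 1/3145 - 6727*√91/117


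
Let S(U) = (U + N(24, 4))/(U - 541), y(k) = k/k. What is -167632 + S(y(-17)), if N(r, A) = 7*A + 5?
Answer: -45260657/270 ≈ -1.6763e+5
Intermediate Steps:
N(r, A) = 5 + 7*A
y(k) = 1
S(U) = (33 + U)/(-541 + U) (S(U) = (U + (5 + 7*4))/(U - 541) = (U + (5 + 28))/(-541 + U) = (U + 33)/(-541 + U) = (33 + U)/(-541 + U))
-167632 + S(y(-17)) = -167632 + (33 + 1)/(-541 + 1) = -167632 + 34/(-540) = -167632 - 1/540*34 = -167632 - 17/270 = -45260657/270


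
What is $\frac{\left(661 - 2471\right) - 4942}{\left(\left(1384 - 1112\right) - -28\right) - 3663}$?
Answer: $\frac{6752}{3363} \approx 2.0077$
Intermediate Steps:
$\frac{\left(661 - 2471\right) - 4942}{\left(\left(1384 - 1112\right) - -28\right) - 3663} = \frac{-1810 - 4942}{\left(272 + 28\right) - 3663} = - \frac{6752}{300 - 3663} = - \frac{6752}{-3363} = \left(-6752\right) \left(- \frac{1}{3363}\right) = \frac{6752}{3363}$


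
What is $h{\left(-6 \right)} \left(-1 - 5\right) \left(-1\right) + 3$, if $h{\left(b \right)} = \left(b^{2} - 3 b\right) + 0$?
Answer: $327$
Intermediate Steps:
$h{\left(b \right)} = b^{2} - 3 b$
$h{\left(-6 \right)} \left(-1 - 5\right) \left(-1\right) + 3 = - 6 \left(-3 - 6\right) \left(-1 - 5\right) \left(-1\right) + 3 = \left(-6\right) \left(-9\right) \left(\left(-6\right) \left(-1\right)\right) + 3 = 54 \cdot 6 + 3 = 324 + 3 = 327$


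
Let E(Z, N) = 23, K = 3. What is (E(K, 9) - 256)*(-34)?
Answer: 7922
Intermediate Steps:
(E(K, 9) - 256)*(-34) = (23 - 256)*(-34) = -233*(-34) = 7922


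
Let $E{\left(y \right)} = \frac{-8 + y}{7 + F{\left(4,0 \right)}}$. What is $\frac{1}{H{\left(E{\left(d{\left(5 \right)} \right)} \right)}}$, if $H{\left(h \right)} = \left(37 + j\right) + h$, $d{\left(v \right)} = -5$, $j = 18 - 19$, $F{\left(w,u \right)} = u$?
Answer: $\frac{7}{239} \approx 0.029289$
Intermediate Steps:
$j = -1$
$E{\left(y \right)} = - \frac{8}{7} + \frac{y}{7}$ ($E{\left(y \right)} = \frac{-8 + y}{7 + 0} = \frac{-8 + y}{7} = \left(-8 + y\right) \frac{1}{7} = - \frac{8}{7} + \frac{y}{7}$)
$H{\left(h \right)} = 36 + h$ ($H{\left(h \right)} = \left(37 - 1\right) + h = 36 + h$)
$\frac{1}{H{\left(E{\left(d{\left(5 \right)} \right)} \right)}} = \frac{1}{36 + \left(- \frac{8}{7} + \frac{1}{7} \left(-5\right)\right)} = \frac{1}{36 - \frac{13}{7}} = \frac{1}{\frac{239}{7}} = \frac{7}{239}$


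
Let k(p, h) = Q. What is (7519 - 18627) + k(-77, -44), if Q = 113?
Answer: -10995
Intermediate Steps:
k(p, h) = 113
(7519 - 18627) + k(-77, -44) = (7519 - 18627) + 113 = -11108 + 113 = -10995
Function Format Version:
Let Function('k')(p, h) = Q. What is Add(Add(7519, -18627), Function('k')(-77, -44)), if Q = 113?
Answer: -10995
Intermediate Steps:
Function('k')(p, h) = 113
Add(Add(7519, -18627), Function('k')(-77, -44)) = Add(Add(7519, -18627), 113) = Add(-11108, 113) = -10995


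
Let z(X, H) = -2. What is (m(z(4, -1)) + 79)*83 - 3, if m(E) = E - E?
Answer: 6554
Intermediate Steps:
m(E) = 0
(m(z(4, -1)) + 79)*83 - 3 = (0 + 79)*83 - 3 = 79*83 - 3 = 6557 - 3 = 6554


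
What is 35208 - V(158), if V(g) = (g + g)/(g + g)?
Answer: 35207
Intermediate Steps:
V(g) = 1 (V(g) = (2*g)/((2*g)) = (2*g)*(1/(2*g)) = 1)
35208 - V(158) = 35208 - 1*1 = 35208 - 1 = 35207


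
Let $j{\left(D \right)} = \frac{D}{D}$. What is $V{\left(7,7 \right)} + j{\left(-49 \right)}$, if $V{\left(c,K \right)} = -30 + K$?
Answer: $-22$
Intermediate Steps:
$j{\left(D \right)} = 1$
$V{\left(7,7 \right)} + j{\left(-49 \right)} = \left(-30 + 7\right) + 1 = -23 + 1 = -22$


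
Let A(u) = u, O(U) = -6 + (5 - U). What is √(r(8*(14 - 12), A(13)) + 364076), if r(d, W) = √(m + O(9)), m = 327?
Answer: √(364076 + √317) ≈ 603.40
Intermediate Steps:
O(U) = -1 - U
r(d, W) = √317 (r(d, W) = √(327 + (-1 - 1*9)) = √(327 + (-1 - 9)) = √(327 - 10) = √317)
√(r(8*(14 - 12), A(13)) + 364076) = √(√317 + 364076) = √(364076 + √317)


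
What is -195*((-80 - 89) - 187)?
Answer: 69420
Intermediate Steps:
-195*((-80 - 89) - 187) = -195*(-169 - 187) = -195*(-356) = 69420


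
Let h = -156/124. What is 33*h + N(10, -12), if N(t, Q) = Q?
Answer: -1659/31 ≈ -53.516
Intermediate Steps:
h = -39/31 (h = -156*1/124 = -39/31 ≈ -1.2581)
33*h + N(10, -12) = 33*(-39/31) - 12 = -1287/31 - 12 = -1659/31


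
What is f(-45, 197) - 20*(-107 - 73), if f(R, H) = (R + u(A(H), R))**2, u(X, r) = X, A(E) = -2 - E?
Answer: 63136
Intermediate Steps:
f(R, H) = (-2 + R - H)**2 (f(R, H) = (R + (-2 - H))**2 = (-2 + R - H)**2)
f(-45, 197) - 20*(-107 - 73) = (2 + 197 - 1*(-45))**2 - 20*(-107 - 73) = (2 + 197 + 45)**2 - 20*(-180) = 244**2 + 3600 = 59536 + 3600 = 63136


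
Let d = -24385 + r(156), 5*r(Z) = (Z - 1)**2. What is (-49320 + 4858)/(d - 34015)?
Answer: 44462/53595 ≈ 0.82959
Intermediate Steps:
r(Z) = (-1 + Z)**2/5 (r(Z) = (Z - 1)**2/5 = (-1 + Z)**2/5)
d = -19580 (d = -24385 + (-1 + 156)**2/5 = -24385 + (1/5)*155**2 = -24385 + (1/5)*24025 = -24385 + 4805 = -19580)
(-49320 + 4858)/(d - 34015) = (-49320 + 4858)/(-19580 - 34015) = -44462/(-53595) = -44462*(-1/53595) = 44462/53595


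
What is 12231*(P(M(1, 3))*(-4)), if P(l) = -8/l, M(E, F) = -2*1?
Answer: -195696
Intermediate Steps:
M(E, F) = -2
12231*(P(M(1, 3))*(-4)) = 12231*(-8/(-2)*(-4)) = 12231*(-8*(-½)*(-4)) = 12231*(4*(-4)) = 12231*(-16) = -195696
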